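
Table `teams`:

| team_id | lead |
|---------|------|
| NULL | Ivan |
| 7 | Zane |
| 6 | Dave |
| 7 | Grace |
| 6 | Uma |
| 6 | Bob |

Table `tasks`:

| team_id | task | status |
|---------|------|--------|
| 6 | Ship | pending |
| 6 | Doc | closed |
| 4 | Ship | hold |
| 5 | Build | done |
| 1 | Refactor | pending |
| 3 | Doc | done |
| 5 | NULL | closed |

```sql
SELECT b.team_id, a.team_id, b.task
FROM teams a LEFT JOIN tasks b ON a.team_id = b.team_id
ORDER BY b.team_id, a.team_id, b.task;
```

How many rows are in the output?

LEFT JOIN keeps every row from `teams`; unmatched rows get NULL for `tasks`'s columns.
Matching on a.team_id = b.team_id. A NULL in a compared column never satisfies the condition.
Matched pairs: 6; unmatched a rows kept: 3.
Total: 6 matched + 3 padded = 9 rows.

9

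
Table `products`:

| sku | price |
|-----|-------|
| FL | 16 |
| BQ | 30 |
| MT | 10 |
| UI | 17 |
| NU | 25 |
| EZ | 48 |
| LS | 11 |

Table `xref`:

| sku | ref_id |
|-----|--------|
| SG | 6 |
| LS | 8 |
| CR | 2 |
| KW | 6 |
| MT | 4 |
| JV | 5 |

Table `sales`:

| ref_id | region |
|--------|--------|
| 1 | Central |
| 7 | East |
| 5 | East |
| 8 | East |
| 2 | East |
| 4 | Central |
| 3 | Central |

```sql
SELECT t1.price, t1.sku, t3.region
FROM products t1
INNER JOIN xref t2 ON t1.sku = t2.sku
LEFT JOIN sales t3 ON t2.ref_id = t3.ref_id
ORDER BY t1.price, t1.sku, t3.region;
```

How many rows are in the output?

2

Evaluate left to right. First `products t1 INNER JOIN xref t2` on sku: 2 row(s).
Then LEFT JOIN `sales t3` on ref_id: each of those 2 rows is kept; rows whose t2.ref_id has no match in t3 get NULL for t3's columns.
Result: 2 row(s).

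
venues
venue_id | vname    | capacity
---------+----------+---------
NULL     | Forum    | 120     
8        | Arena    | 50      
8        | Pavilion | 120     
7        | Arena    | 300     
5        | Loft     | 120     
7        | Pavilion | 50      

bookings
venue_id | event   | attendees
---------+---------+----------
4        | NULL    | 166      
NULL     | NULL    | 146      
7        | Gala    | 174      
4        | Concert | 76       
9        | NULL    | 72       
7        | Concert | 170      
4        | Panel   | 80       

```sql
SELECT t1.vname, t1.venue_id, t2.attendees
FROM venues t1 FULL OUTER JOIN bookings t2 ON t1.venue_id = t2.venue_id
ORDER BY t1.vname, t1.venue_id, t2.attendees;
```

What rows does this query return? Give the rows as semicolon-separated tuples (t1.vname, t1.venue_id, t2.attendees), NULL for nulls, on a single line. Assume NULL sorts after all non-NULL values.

(Arena, 7, 170); (Arena, 7, 174); (Arena, 8, NULL); (Forum, NULL, NULL); (Loft, 5, NULL); (Pavilion, 7, 170); (Pavilion, 7, 174); (Pavilion, 8, NULL); (NULL, NULL, 72); (NULL, NULL, 76); (NULL, NULL, 80); (NULL, NULL, 146); (NULL, NULL, 166)

FULL OUTER JOIN keeps every row from both sides; unmatched rows get NULL for the other side's columns.
Matching on t1.venue_id = t2.venue_id. A NULL in a compared column never satisfies the condition.
- venue_id=NULL: no t2 row matches, row kept with t2 columns NULL.
- venue_id=8: no t2 row matches, row kept with t2 columns NULL.
- venue_id=8: no t2 row matches, row kept with t2 columns NULL.
- venue_id=7: 2 matching t2 row(s), so 2 row(s) emitted.
- venue_id=5: no t2 row matches, row kept with t2 columns NULL.
- venue_id=7: 2 matching t2 row(s), so 2 row(s) emitted.
- 5 row(s) from t2 found no t1 partner → padded with NULL.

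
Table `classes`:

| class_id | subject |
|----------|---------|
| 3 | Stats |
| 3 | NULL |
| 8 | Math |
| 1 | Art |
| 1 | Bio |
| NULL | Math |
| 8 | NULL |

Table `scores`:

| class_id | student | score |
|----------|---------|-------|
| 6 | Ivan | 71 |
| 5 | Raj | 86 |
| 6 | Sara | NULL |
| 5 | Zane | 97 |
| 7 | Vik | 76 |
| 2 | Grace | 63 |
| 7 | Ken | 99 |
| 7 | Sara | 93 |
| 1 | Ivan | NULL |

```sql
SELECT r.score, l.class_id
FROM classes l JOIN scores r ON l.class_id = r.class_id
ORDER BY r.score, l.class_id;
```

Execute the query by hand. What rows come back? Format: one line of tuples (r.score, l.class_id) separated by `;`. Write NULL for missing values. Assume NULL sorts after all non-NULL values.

INNER JOIN keeps only pairs where the ON condition holds.
Matching on l.class_id = r.class_id. A NULL in a compared column never satisfies the condition.
- l row (class_id=3): no match → dropped.
- l row (class_id=3): no match → dropped.
- l row (class_id=8): no match → dropped.
- l row (class_id=1): matches 1 r row(s) → 1 output row(s).
- l row (class_id=1): matches 1 r row(s) → 1 output row(s).
- l row (class_id=NULL): no match → dropped.
- l row (class_id=8): no match → dropped.
After projecting and ordering:
r.score | l.class_id
NULL | 1
NULL | 1

(NULL, 1); (NULL, 1)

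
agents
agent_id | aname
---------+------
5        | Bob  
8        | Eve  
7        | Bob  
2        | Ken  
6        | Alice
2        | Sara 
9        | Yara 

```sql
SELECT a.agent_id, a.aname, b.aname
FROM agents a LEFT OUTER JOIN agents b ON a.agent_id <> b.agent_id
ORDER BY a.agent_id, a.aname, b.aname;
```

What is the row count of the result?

40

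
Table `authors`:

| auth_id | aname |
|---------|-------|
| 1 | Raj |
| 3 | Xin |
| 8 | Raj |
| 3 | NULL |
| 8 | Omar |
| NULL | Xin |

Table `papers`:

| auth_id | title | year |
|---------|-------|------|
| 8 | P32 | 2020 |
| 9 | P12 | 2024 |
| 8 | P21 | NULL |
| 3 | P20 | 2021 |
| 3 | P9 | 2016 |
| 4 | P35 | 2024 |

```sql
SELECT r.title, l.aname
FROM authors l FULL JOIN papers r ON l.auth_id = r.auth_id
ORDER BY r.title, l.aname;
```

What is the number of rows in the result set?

12

FULL OUTER JOIN keeps every row from both sides; unmatched rows get NULL for the other side's columns.
Matching on l.auth_id = r.auth_id. A NULL in a compared column never satisfies the condition.
- l[0] auth_id=1 → no match; kept with NULLs on the r side.
- l[1] auth_id=3 → 2 match(es) in r → 2 row(s).
- l[2] auth_id=8 → 2 match(es) in r → 2 row(s).
- l[3] auth_id=3 → 2 match(es) in r → 2 row(s).
- l[4] auth_id=8 → 2 match(es) in r → 2 row(s).
- l[5] auth_id=NULL → no match; kept with NULLs on the r side.
- 2 r row(s) had no l match → kept, l columns NULL.
Total: 8 matched + 4 padded = 12 rows.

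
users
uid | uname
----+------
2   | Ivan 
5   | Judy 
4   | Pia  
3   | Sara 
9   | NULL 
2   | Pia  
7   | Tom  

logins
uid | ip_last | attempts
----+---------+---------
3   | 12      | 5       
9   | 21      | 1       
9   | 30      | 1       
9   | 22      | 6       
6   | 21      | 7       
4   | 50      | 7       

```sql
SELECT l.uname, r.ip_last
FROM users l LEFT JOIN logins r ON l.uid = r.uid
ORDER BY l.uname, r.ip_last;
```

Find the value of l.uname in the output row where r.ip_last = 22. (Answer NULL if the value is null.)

LEFT JOIN keeps every row from `users`; unmatched rows get NULL for `logins`'s columns.
Matching on l.uid = r.uid.
- l (uid=2) has no partner → padded with NULL.
- l (uid=5) has no partner → padded with NULL.
- l (uid=4) pairs with 1 row(s) of r.
- l (uid=3) pairs with 1 row(s) of r.
- l (uid=9) pairs with 3 row(s) of r.
- l (uid=2) has no partner → padded with NULL.
- l (uid=7) has no partner → padded with NULL.

NULL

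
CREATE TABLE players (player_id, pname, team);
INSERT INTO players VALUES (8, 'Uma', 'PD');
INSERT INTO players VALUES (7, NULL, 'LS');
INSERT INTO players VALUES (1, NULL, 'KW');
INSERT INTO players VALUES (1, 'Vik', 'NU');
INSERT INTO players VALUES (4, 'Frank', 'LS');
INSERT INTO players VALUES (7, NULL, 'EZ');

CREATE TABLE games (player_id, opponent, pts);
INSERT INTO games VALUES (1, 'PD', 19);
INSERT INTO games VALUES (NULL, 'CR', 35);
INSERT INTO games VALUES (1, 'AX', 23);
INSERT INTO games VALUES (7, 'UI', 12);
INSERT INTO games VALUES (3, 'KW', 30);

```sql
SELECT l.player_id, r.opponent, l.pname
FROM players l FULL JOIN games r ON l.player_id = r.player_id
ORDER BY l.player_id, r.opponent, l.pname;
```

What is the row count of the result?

FULL OUTER JOIN keeps every row from both sides; unmatched rows get NULL for the other side's columns.
Matching on l.player_id = r.player_id. A NULL in a compared column never satisfies the condition.
Matched pairs: 6; unmatched l rows kept: 2; unmatched r rows kept: 2.
Total: 6 matched + 4 padded = 10 rows.

10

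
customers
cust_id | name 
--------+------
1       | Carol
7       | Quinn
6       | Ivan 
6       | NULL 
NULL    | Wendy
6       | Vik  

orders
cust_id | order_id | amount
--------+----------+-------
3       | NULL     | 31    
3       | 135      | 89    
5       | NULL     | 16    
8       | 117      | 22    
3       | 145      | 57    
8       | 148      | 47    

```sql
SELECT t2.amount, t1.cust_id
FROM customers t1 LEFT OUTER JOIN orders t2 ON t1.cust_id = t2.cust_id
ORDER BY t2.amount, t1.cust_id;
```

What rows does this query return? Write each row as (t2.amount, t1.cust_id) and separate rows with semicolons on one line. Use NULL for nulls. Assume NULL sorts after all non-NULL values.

LEFT JOIN keeps every row from `customers`; unmatched rows get NULL for `orders`'s columns.
Matching on t1.cust_id = t2.cust_id. A NULL in a compared column never satisfies the condition.
- t1 (cust_id=1) has no partner → padded with NULL.
- t1 (cust_id=7) has no partner → padded with NULL.
- t1 (cust_id=6) has no partner → padded with NULL.
- t1 (cust_id=6) has no partner → padded with NULL.
- t1 (cust_id=NULL) has no partner → padded with NULL.
- t1 (cust_id=6) has no partner → padded with NULL.
After projecting and ordering:
t2.amount | t1.cust_id
NULL | 1
NULL | 6
NULL | 6
NULL | 6
NULL | 7
NULL | NULL

(NULL, 1); (NULL, 6); (NULL, 6); (NULL, 6); (NULL, 7); (NULL, NULL)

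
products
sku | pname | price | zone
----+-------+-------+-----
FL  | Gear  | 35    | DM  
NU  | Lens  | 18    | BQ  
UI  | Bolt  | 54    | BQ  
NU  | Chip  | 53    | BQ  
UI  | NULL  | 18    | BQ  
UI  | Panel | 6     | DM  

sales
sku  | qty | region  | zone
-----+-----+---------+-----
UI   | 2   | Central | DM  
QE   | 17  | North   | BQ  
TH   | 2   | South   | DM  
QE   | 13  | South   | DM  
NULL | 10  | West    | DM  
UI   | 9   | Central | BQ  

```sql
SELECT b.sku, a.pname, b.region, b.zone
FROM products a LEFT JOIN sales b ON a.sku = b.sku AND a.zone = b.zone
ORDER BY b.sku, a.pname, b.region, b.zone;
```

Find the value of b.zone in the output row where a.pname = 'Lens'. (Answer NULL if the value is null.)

NULL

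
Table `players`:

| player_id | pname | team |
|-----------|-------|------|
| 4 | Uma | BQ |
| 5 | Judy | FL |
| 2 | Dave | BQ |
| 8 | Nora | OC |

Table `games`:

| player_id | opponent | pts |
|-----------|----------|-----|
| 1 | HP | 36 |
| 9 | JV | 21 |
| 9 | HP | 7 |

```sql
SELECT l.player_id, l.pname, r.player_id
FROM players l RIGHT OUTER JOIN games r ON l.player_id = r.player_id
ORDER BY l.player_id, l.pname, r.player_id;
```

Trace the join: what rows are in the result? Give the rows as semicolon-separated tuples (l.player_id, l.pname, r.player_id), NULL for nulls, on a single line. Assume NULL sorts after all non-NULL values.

RIGHT JOIN keeps every row from `games`; unmatched rows get NULL for `players`'s columns.
Matching on l.player_id = r.player_id.
- l (player_id=4) has no partner in r.
- l (player_id=5) has no partner in r.
- l (player_id=2) has no partner in r.
- l (player_id=8) has no partner in r.
- plus 3 unmatched r row(s), each kept with NULL l columns.
After projecting and ordering:
l.player_id | l.pname | r.player_id
NULL | NULL | 1
NULL | NULL | 9
NULL | NULL | 9

(NULL, NULL, 1); (NULL, NULL, 9); (NULL, NULL, 9)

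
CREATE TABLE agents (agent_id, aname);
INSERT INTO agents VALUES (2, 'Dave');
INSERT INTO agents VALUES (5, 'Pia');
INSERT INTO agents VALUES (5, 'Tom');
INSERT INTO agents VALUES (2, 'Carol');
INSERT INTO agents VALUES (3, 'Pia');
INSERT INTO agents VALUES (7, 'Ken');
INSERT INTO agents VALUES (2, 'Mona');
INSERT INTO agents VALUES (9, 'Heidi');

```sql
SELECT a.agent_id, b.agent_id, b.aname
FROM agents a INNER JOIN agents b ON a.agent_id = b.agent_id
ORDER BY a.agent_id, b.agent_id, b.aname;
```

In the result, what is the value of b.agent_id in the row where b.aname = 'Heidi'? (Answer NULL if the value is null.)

INNER JOIN keeps only pairs where the ON condition holds.
Matching on a.agent_id = b.agent_id.
Matched pairs: 16.

9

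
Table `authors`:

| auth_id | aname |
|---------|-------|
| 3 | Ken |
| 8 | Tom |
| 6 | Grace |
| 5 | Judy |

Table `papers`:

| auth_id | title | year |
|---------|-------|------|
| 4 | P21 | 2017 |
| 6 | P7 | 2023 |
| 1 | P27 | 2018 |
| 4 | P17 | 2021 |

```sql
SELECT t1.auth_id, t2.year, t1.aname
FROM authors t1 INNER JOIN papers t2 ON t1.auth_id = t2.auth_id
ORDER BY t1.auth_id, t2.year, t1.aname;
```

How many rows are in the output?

1

INNER JOIN keeps only pairs where the ON condition holds.
Matching on t1.auth_id = t2.auth_id.
- t1 (auth_id=3) has no partner → excluded.
- t1 (auth_id=8) has no partner → excluded.
- t1 (auth_id=6) pairs with 1 row(s) of t2.
- t1 (auth_id=5) has no partner → excluded.
Total: 1 rows.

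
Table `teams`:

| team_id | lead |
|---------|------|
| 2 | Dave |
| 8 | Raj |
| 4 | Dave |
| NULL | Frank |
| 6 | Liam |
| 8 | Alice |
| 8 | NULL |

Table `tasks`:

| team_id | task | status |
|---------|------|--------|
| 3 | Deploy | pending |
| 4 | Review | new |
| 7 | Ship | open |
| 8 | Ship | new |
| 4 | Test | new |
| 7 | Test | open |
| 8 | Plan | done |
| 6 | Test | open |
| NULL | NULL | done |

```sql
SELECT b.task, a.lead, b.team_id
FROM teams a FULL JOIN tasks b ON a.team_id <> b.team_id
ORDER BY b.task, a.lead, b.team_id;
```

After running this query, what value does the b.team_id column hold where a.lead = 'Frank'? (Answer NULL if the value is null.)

NULL

FULL OUTER JOIN keeps every row from both sides; unmatched rows get NULL for the other side's columns.
Matching on a.team_id <> b.team_id. A NULL in a compared column never satisfies the condition.
- a[0] team_id=2 → 8 match(es) in b → 8 row(s).
- a[1] team_id=8 → 6 match(es) in b → 6 row(s).
- a[2] team_id=4 → 6 match(es) in b → 6 row(s).
- a[3] team_id=NULL → no match; kept with NULLs on the b side.
- a[4] team_id=6 → 7 match(es) in b → 7 row(s).
- a[5] team_id=8 → 6 match(es) in b → 6 row(s).
- a[6] team_id=8 → 6 match(es) in b → 6 row(s).
- 1 b row(s) had no a match → kept, a columns NULL.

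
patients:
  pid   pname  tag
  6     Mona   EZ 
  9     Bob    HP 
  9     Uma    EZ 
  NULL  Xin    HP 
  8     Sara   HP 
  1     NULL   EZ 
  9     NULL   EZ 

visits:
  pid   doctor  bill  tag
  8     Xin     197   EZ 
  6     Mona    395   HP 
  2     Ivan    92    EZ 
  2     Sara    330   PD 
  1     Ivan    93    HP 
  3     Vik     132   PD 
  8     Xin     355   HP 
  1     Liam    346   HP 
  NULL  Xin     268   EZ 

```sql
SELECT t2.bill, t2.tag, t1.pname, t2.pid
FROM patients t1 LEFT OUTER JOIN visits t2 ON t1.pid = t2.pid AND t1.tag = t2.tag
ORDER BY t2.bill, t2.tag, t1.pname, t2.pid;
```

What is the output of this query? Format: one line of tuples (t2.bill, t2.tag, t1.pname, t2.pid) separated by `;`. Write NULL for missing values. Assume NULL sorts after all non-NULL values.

LEFT JOIN keeps every row from `patients`; unmatched rows get NULL for `visits`'s columns.
Matching on t1.pid = t2.pid AND t1.tag = t2.tag. A NULL in a compared column never satisfies the condition.
- pid=6, tag=EZ: no t2 row matches, row kept with t2 columns NULL.
- pid=9, tag=HP: no t2 row matches, row kept with t2 columns NULL.
- pid=9, tag=EZ: no t2 row matches, row kept with t2 columns NULL.
- pid=NULL, tag=HP: no t2 row matches, row kept with t2 columns NULL.
- pid=8, tag=HP: 1 matching t2 row(s), so 1 row(s) emitted.
- pid=1, tag=EZ: no t2 row matches, row kept with t2 columns NULL.
- pid=9, tag=EZ: no t2 row matches, row kept with t2 columns NULL.
After projecting and ordering:
t2.bill | t2.tag | t1.pname | t2.pid
355 | HP | Sara | 8
NULL | NULL | Bob | NULL
NULL | NULL | Mona | NULL
NULL | NULL | Uma | NULL
NULL | NULL | Xin | NULL
NULL | NULL | NULL | NULL
NULL | NULL | NULL | NULL

(355, HP, Sara, 8); (NULL, NULL, Bob, NULL); (NULL, NULL, Mona, NULL); (NULL, NULL, Uma, NULL); (NULL, NULL, Xin, NULL); (NULL, NULL, NULL, NULL); (NULL, NULL, NULL, NULL)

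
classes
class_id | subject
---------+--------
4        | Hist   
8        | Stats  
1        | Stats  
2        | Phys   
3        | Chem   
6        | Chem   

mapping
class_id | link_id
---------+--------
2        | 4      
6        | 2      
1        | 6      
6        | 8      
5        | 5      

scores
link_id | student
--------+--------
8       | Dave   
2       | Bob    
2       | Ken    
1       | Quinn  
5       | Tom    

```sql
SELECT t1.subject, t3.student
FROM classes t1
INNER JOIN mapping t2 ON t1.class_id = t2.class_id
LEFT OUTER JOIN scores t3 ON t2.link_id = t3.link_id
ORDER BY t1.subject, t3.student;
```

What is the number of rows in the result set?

5

Evaluate left to right. First `classes t1 INNER JOIN mapping t2` on class_id: 4 row(s).
Then LEFT JOIN `scores t3` on link_id: each of those 4 rows is kept; rows whose t2.link_id has no match in t3 get NULL for t3's columns.
Result: 5 row(s).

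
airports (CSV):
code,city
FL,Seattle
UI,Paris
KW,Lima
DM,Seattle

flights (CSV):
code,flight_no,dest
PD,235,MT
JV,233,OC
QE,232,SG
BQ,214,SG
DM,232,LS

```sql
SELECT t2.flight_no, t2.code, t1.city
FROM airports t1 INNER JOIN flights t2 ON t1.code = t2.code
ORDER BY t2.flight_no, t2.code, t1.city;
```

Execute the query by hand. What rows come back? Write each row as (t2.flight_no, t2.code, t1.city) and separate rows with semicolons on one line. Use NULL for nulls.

INNER JOIN keeps only pairs where the ON condition holds.
Matching on t1.code = t2.code.
- code=FL: no matching t2 row, dropped.
- code=UI: no matching t2 row, dropped.
- code=KW: no matching t2 row, dropped.
- code=DM: 1 matching t2 row(s), so 1 row(s) emitted.
After projecting and ordering:
t2.flight_no | t2.code | t1.city
232 | DM | Seattle

(232, DM, Seattle)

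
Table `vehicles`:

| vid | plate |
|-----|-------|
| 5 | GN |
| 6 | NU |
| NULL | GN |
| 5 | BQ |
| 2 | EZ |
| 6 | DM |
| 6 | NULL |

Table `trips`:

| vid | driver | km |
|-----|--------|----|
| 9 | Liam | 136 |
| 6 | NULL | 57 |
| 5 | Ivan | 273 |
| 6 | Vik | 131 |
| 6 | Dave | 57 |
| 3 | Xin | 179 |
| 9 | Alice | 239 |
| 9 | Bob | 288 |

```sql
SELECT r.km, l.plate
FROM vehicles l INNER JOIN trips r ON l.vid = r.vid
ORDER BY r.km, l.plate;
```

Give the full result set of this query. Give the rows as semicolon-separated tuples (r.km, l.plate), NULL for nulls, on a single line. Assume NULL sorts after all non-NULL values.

(57, DM); (57, DM); (57, NU); (57, NU); (57, NULL); (57, NULL); (131, DM); (131, NU); (131, NULL); (273, BQ); (273, GN)

INNER JOIN keeps only pairs where the ON condition holds.
Matching on l.vid = r.vid. A NULL in a compared column never satisfies the condition.
- vid=5: 1 matching r row(s), so 1 row(s) emitted.
- vid=6: 3 matching r row(s), so 3 row(s) emitted.
- vid=NULL: no matching r row, dropped.
- vid=5: 1 matching r row(s), so 1 row(s) emitted.
- vid=2: no matching r row, dropped.
- vid=6: 3 matching r row(s), so 3 row(s) emitted.
- vid=6: 3 matching r row(s), so 3 row(s) emitted.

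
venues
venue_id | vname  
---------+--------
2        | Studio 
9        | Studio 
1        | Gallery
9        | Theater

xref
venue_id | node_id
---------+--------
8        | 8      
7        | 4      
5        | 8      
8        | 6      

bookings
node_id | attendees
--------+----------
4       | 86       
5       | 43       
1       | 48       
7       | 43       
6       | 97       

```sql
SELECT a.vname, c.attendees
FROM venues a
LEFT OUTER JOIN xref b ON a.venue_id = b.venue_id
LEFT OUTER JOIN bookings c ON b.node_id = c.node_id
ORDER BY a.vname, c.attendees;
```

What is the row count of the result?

4

Step 1 — a LEFT JOIN b on venue_id → 4 row(s).
Then LEFT JOIN `bookings c` on node_id: each of those 4 rows is kept; rows whose b.node_id has no match in c get NULL for c's columns.
Result: 4 row(s).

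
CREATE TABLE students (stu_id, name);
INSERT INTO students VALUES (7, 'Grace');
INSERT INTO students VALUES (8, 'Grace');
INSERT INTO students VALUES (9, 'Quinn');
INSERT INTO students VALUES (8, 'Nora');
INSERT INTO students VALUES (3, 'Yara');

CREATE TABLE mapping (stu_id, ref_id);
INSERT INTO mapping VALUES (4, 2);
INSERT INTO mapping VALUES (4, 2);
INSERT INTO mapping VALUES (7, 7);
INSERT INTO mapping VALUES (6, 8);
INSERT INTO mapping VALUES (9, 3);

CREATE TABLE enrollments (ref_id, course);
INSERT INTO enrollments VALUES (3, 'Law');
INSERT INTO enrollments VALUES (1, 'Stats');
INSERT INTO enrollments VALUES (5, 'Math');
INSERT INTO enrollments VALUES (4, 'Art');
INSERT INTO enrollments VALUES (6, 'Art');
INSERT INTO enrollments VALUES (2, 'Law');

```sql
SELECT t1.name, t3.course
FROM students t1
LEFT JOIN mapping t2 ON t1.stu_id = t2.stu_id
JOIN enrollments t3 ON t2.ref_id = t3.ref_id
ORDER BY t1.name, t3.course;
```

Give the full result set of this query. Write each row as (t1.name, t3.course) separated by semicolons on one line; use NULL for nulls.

Evaluate left to right. First `students t1 LEFT JOIN mapping t2` on stu_id: 5 row(s).
Then INNER JOIN `enrollments t3` on ref_id: keep only rows whose t2.ref_id appears in t3.

(Quinn, Law)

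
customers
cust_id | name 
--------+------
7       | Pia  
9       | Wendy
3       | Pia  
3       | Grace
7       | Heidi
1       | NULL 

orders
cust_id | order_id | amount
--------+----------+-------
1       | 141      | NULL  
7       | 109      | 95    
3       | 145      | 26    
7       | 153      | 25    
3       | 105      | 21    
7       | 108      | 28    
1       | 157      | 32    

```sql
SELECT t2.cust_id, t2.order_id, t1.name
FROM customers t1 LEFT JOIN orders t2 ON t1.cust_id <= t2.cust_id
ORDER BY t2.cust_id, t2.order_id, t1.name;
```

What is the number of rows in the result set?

LEFT JOIN keeps every row from `customers`; unmatched rows get NULL for `orders`'s columns.
Matching on t1.cust_id <= t2.cust_id.
Matched pairs: 23; unmatched t1 rows kept: 1.
Total: 23 matched + 1 padded = 24 rows.

24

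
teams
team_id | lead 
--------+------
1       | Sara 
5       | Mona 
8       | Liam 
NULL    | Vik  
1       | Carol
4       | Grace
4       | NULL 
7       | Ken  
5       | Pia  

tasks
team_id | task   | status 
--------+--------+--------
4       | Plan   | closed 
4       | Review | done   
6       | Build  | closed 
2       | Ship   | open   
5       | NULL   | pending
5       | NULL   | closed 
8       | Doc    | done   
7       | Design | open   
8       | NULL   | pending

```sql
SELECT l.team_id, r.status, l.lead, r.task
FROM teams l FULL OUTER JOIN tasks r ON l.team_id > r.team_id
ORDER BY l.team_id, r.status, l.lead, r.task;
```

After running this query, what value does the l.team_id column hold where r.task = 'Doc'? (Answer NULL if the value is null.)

NULL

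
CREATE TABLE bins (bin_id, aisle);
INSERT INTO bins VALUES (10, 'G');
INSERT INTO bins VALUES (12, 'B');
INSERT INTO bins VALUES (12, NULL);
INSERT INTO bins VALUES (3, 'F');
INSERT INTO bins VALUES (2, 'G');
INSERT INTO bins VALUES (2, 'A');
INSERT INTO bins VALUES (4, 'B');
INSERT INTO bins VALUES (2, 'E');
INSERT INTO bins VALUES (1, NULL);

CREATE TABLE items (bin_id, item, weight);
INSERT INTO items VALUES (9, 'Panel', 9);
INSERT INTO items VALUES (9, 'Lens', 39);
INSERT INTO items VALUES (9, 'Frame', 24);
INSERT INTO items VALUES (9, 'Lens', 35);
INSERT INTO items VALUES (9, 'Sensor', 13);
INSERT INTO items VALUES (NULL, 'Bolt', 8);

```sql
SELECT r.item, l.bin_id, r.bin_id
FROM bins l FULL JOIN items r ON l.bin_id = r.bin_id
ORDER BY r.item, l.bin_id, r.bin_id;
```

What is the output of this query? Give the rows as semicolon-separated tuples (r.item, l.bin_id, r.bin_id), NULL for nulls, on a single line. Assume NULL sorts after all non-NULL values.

FULL OUTER JOIN keeps every row from both sides; unmatched rows get NULL for the other side's columns.
Matching on l.bin_id = r.bin_id. A NULL in a compared column never satisfies the condition.
Matched pairs: 0; unmatched l rows kept: 9; unmatched r rows kept: 6.

(Bolt, NULL, NULL); (Frame, NULL, 9); (Lens, NULL, 9); (Lens, NULL, 9); (Panel, NULL, 9); (Sensor, NULL, 9); (NULL, 1, NULL); (NULL, 2, NULL); (NULL, 2, NULL); (NULL, 2, NULL); (NULL, 3, NULL); (NULL, 4, NULL); (NULL, 10, NULL); (NULL, 12, NULL); (NULL, 12, NULL)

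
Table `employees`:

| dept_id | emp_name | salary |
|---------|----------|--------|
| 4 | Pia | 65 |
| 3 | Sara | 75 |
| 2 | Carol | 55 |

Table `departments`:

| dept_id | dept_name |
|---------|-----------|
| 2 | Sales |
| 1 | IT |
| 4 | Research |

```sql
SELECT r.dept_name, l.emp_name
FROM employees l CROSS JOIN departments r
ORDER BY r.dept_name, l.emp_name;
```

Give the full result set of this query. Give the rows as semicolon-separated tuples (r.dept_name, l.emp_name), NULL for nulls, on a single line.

(IT, Carol); (IT, Pia); (IT, Sara); (Research, Carol); (Research, Pia); (Research, Sara); (Sales, Carol); (Sales, Pia); (Sales, Sara)

CROSS JOIN pairs every row of `employees` with every row of `departments`: 3 × 3 = 9 rows.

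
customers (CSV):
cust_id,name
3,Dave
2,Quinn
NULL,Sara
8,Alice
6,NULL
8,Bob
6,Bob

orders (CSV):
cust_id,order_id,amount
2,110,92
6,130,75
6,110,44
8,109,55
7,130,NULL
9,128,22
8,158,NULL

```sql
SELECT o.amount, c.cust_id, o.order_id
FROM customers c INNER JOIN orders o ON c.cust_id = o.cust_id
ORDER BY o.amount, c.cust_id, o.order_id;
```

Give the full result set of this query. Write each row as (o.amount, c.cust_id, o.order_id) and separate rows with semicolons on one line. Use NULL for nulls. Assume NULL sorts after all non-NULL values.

INNER JOIN keeps only pairs where the ON condition holds.
Matching on c.cust_id = o.cust_id. A NULL in a compared column never satisfies the condition.
Matched pairs: 9.

(44, 6, 110); (44, 6, 110); (55, 8, 109); (55, 8, 109); (75, 6, 130); (75, 6, 130); (92, 2, 110); (NULL, 8, 158); (NULL, 8, 158)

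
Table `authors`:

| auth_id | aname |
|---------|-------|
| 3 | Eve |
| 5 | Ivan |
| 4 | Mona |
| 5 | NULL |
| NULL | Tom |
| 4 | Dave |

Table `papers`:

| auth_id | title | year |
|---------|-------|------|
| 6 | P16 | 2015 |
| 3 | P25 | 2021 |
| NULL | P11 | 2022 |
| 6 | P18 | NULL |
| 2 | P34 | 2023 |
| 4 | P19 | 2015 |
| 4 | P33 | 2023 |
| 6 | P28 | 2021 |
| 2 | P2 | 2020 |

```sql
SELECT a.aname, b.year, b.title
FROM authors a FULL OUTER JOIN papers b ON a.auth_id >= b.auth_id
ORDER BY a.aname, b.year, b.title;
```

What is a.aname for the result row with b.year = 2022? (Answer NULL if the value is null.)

NULL

FULL OUTER JOIN keeps every row from both sides; unmatched rows get NULL for the other side's columns.
Matching on a.auth_id >= b.auth_id. A NULL in a compared column never satisfies the condition.
- auth_id=3: 3 matching b row(s), so 3 row(s) emitted.
- auth_id=5: 5 matching b row(s), so 5 row(s) emitted.
- auth_id=4: 5 matching b row(s), so 5 row(s) emitted.
- auth_id=5: 5 matching b row(s), so 5 row(s) emitted.
- auth_id=NULL: no b row matches, row kept with b columns NULL.
- auth_id=4: 5 matching b row(s), so 5 row(s) emitted.
- 4 b row(s) had no a match → kept, a columns NULL.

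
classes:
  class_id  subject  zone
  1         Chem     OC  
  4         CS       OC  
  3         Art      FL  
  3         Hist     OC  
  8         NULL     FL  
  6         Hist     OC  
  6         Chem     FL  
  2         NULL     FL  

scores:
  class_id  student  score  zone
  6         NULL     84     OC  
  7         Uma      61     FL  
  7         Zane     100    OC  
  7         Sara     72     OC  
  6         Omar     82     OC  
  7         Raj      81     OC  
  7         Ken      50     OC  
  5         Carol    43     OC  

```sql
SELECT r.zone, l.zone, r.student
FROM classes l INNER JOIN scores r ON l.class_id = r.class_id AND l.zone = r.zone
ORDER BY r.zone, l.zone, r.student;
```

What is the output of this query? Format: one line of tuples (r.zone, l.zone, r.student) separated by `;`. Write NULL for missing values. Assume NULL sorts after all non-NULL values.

INNER JOIN keeps only pairs where the ON condition holds.
Matching on l.class_id = r.class_id AND l.zone = r.zone.
- class_id=1, zone=OC: no matching r row, dropped.
- class_id=4, zone=OC: no matching r row, dropped.
- class_id=3, zone=FL: no matching r row, dropped.
- class_id=3, zone=OC: no matching r row, dropped.
- class_id=8, zone=FL: no matching r row, dropped.
- class_id=6, zone=OC: 2 matching r row(s), so 2 row(s) emitted.
- class_id=6, zone=FL: no matching r row, dropped.
- class_id=2, zone=FL: no matching r row, dropped.
After projecting and ordering:
r.zone | l.zone | r.student
OC | OC | Omar
OC | OC | NULL

(OC, OC, Omar); (OC, OC, NULL)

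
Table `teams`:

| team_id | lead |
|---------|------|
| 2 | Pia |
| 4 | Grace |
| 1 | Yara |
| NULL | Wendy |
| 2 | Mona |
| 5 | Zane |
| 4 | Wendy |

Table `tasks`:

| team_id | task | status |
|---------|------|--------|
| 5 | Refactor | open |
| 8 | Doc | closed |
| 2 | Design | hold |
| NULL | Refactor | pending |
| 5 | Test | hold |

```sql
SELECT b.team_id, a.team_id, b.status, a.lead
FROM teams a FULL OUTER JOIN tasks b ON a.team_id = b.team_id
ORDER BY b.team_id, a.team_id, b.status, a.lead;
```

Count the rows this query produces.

10

FULL OUTER JOIN keeps every row from both sides; unmatched rows get NULL for the other side's columns.
Matching on a.team_id = b.team_id. A NULL in a compared column never satisfies the condition.
- a[0] team_id=2 → 1 match(es) in b → 1 row(s).
- a[1] team_id=4 → no match; kept with NULLs on the b side.
- a[2] team_id=1 → no match; kept with NULLs on the b side.
- a[3] team_id=NULL → no match; kept with NULLs on the b side.
- a[4] team_id=2 → 1 match(es) in b → 1 row(s).
- a[5] team_id=5 → 2 match(es) in b → 2 row(s).
- a[6] team_id=4 → no match; kept with NULLs on the b side.
- 2 row(s) from b found no a partner → padded with NULL.
Total: 4 matched + 6 padded = 10 rows.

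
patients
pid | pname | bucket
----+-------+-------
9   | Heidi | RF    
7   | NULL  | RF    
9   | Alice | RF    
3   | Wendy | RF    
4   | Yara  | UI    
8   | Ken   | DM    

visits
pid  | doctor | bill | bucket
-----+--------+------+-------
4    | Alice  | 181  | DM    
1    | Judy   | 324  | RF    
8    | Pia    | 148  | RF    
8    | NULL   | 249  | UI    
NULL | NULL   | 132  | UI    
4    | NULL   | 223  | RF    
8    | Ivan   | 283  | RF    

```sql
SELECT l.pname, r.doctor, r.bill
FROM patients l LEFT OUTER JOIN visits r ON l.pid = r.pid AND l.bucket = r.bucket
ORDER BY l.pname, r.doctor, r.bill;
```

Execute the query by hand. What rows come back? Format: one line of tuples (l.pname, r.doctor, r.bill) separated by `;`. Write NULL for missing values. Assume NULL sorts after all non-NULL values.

(Alice, NULL, NULL); (Heidi, NULL, NULL); (Ken, NULL, NULL); (Wendy, NULL, NULL); (Yara, NULL, NULL); (NULL, NULL, NULL)

LEFT JOIN keeps every row from `patients`; unmatched rows get NULL for `visits`'s columns.
Matching on l.pid = r.pid AND l.bucket = r.bucket. A NULL in a compared column never satisfies the condition.
- l[0] pid=9, bucket=RF → no match; kept with NULLs on the r side.
- l[1] pid=7, bucket=RF → no match; kept with NULLs on the r side.
- l[2] pid=9, bucket=RF → no match; kept with NULLs on the r side.
- l[3] pid=3, bucket=RF → no match; kept with NULLs on the r side.
- l[4] pid=4, bucket=UI → no match; kept with NULLs on the r side.
- l[5] pid=8, bucket=DM → no match; kept with NULLs on the r side.
After projecting and ordering:
l.pname | r.doctor | r.bill
Alice | NULL | NULL
Heidi | NULL | NULL
Ken | NULL | NULL
Wendy | NULL | NULL
Yara | NULL | NULL
NULL | NULL | NULL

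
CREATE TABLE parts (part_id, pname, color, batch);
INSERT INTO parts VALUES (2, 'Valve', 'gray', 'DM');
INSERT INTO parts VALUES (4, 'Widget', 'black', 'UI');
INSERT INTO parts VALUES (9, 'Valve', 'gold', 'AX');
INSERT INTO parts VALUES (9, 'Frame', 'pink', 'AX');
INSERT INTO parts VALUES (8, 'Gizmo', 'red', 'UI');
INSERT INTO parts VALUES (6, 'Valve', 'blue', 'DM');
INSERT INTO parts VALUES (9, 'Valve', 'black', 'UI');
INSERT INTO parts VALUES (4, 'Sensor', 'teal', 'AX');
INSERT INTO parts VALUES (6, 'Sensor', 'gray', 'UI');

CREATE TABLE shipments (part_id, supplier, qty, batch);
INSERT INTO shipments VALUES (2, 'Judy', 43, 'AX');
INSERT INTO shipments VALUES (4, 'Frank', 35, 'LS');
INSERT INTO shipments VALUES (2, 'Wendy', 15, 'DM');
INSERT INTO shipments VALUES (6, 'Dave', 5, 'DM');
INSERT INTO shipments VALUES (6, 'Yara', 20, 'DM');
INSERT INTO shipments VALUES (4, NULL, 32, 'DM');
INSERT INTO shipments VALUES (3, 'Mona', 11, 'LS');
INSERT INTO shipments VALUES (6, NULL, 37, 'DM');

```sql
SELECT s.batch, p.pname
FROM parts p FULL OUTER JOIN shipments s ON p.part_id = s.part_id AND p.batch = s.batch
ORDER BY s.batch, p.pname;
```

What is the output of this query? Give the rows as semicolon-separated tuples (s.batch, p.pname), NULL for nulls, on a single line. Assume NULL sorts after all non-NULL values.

FULL OUTER JOIN keeps every row from both sides; unmatched rows get NULL for the other side's columns.
Matching on p.part_id = s.part_id AND p.batch = s.batch.
- p row (part_id=2, batch=DM): matches 1 s row(s) → 1 output row(s).
- p row (part_id=4, batch=UI): no match → kept, s columns NULL.
- p row (part_id=9, batch=AX): no match → kept, s columns NULL.
- p row (part_id=9, batch=AX): no match → kept, s columns NULL.
- p row (part_id=8, batch=UI): no match → kept, s columns NULL.
- p row (part_id=6, batch=DM): matches 3 s row(s) → 3 output row(s).
- p row (part_id=9, batch=UI): no match → kept, s columns NULL.
- p row (part_id=4, batch=AX): no match → kept, s columns NULL.
- p row (part_id=6, batch=UI): no match → kept, s columns NULL.
- 4 row(s) from s found no p partner → padded with NULL.

(AX, NULL); (DM, Valve); (DM, Valve); (DM, Valve); (DM, Valve); (DM, NULL); (LS, NULL); (LS, NULL); (NULL, Frame); (NULL, Gizmo); (NULL, Sensor); (NULL, Sensor); (NULL, Valve); (NULL, Valve); (NULL, Widget)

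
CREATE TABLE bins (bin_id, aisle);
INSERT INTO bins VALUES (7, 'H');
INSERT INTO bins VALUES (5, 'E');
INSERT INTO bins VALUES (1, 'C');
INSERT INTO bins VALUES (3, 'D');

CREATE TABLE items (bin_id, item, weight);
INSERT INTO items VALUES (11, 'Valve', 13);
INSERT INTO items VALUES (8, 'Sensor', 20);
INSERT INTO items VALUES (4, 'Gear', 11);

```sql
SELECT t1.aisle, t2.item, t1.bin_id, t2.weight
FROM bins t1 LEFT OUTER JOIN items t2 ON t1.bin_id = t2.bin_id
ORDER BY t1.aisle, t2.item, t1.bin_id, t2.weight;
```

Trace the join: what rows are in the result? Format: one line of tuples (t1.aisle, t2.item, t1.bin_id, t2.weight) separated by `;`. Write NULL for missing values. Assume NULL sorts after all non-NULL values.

(C, NULL, 1, NULL); (D, NULL, 3, NULL); (E, NULL, 5, NULL); (H, NULL, 7, NULL)

LEFT JOIN keeps every row from `bins`; unmatched rows get NULL for `items`'s columns.
Matching on t1.bin_id = t2.bin_id.
- t1[0] bin_id=7 → no match; kept with NULLs on the t2 side.
- t1[1] bin_id=5 → no match; kept with NULLs on the t2 side.
- t1[2] bin_id=1 → no match; kept with NULLs on the t2 side.
- t1[3] bin_id=3 → no match; kept with NULLs on the t2 side.
After projecting and ordering:
t1.aisle | t2.item | t1.bin_id | t2.weight
C | NULL | 1 | NULL
D | NULL | 3 | NULL
E | NULL | 5 | NULL
H | NULL | 7 | NULL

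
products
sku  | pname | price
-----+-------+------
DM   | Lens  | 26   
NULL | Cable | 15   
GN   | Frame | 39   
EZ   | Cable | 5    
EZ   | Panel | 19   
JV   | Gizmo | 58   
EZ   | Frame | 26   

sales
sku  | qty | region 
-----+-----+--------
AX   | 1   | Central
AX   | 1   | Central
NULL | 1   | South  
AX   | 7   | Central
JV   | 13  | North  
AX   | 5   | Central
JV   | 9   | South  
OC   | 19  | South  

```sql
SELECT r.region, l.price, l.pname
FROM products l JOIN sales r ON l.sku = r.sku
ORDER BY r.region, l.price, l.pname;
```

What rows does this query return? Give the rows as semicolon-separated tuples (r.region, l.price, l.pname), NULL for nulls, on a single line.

(North, 58, Gizmo); (South, 58, Gizmo)

INNER JOIN keeps only pairs where the ON condition holds.
Matching on l.sku = r.sku. A NULL in a compared column never satisfies the condition.
- l row (sku=DM): no match → dropped.
- l row (sku=NULL): no match → dropped.
- l row (sku=GN): no match → dropped.
- l row (sku=EZ): no match → dropped.
- l row (sku=EZ): no match → dropped.
- l row (sku=JV): matches 2 r row(s) → 2 output row(s).
- l row (sku=EZ): no match → dropped.
After projecting and ordering:
r.region | l.price | l.pname
North | 58 | Gizmo
South | 58 | Gizmo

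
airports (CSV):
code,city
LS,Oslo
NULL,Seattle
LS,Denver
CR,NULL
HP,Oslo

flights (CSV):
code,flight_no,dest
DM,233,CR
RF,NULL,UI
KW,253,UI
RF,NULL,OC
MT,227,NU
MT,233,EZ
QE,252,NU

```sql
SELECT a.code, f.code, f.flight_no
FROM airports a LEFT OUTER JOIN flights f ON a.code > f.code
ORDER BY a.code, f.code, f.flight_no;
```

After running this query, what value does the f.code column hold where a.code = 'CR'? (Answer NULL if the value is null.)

NULL

LEFT JOIN keeps every row from `airports`; unmatched rows get NULL for `flights`'s columns.
Matching on a.code > f.code. A NULL in a compared column never satisfies the condition.
- code=LS: 2 matching f row(s), so 2 row(s) emitted.
- code=NULL: no f row matches, row kept with f columns NULL.
- code=LS: 2 matching f row(s), so 2 row(s) emitted.
- code=CR: no f row matches, row kept with f columns NULL.
- code=HP: 1 matching f row(s), so 1 row(s) emitted.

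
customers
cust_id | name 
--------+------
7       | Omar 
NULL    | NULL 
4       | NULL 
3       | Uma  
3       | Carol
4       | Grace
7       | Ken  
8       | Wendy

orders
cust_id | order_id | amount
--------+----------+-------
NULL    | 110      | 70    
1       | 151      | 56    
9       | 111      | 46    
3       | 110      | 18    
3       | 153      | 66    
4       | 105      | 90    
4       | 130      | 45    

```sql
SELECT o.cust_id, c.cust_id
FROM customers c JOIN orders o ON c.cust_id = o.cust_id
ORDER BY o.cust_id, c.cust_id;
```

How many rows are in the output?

8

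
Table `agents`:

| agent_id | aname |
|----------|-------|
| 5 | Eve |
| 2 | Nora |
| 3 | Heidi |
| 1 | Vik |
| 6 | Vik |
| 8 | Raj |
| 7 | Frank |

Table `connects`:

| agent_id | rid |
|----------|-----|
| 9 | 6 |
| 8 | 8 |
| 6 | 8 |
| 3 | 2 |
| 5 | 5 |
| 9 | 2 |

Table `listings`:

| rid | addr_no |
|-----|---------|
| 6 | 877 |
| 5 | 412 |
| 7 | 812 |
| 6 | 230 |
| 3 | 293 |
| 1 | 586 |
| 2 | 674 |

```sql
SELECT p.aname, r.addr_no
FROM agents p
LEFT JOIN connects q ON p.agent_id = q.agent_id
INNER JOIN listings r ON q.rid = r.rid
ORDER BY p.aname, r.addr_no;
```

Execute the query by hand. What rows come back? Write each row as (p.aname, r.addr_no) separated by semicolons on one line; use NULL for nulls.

Evaluate left to right. First `agents p LEFT JOIN connects q` on agent_id: 7 row(s).
Then INNER JOIN `listings r` on rid: keep only rows whose q.rid appears in r.

(Eve, 412); (Heidi, 674)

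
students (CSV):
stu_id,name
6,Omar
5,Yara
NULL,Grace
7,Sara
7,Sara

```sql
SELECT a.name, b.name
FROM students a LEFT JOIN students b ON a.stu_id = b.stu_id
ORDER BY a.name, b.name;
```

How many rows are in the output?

7

LEFT JOIN keeps every row from `students a`; unmatched rows get NULL for `students b`'s columns.
Matching on a.stu_id = b.stu_id. A NULL in a compared column never satisfies the condition.
- a row (stu_id=6): matches 1 b row(s) → 1 output row(s).
- a row (stu_id=5): matches 1 b row(s) → 1 output row(s).
- a row (stu_id=NULL): no match → kept, b columns NULL.
- a row (stu_id=7): matches 2 b row(s) → 2 output row(s).
- a row (stu_id=7): matches 2 b row(s) → 2 output row(s).
Total: 6 matched + 1 padded = 7 rows.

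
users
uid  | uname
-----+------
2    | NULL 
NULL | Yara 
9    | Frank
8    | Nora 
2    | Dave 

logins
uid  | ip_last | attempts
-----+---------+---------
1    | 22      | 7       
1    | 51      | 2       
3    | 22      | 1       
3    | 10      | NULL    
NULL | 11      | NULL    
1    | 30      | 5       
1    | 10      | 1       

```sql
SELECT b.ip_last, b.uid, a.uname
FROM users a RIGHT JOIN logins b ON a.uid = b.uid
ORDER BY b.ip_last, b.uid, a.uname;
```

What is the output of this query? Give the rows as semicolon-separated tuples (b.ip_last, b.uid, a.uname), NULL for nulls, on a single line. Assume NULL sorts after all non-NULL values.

(10, 1, NULL); (10, 3, NULL); (11, NULL, NULL); (22, 1, NULL); (22, 3, NULL); (30, 1, NULL); (51, 1, NULL)

RIGHT JOIN keeps every row from `logins`; unmatched rows get NULL for `users`'s columns.
Matching on a.uid = b.uid. A NULL in a compared column never satisfies the condition.
- a[0] uid=2 → no match.
- a[1] uid=NULL → no match.
- a[2] uid=9 → no match.
- a[3] uid=8 → no match.
- a[4] uid=2 → no match.
- 7 b row(s) had no a match → kept, a columns NULL.
After projecting and ordering:
b.ip_last | b.uid | a.uname
10 | 1 | NULL
10 | 3 | NULL
11 | NULL | NULL
22 | 1 | NULL
22 | 3 | NULL
30 | 1 | NULL
51 | 1 | NULL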